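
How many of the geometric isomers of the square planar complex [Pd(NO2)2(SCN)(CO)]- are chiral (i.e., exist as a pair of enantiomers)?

0

Working through the distinct placements yields 2 geometric isomers: NO2 cis; NO2 trans.
Each arrangement has an internal mirror plane or centre of symmetry, so none is chiral.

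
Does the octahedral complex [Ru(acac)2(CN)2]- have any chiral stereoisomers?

yes

Each acac is bidentate and must span two cis positions.
The distinct arrangements are (2 in all): CN trans; CN cis (chiral).
One of these lacks any improper symmetry element and so occurs as an enantiomeric pair, giving 2 + 1 = 3 stereoisomers in total.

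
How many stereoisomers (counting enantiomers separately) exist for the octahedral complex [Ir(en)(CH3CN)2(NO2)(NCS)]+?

In an octahedral complex each vertex has one trans partner and four cis neighbours.
Each en is bidentate and must span two cis positions.
There are 4 geometric isomers: CH3CN trans; CH3CN cis (3 arrangements, 2 chiral).
Of these, 2 lack any improper symmetry element and so occur as enantiomeric pairs, giving 4 + 2 = 6 stereoisomers in total.

6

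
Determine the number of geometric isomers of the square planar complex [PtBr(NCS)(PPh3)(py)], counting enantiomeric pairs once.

3

A square has two trans pairs of vertices; adjacent vertices are cis.
There are 3 geometric isomers: (Br/PPh3 trans, NCS/py trans); (Br/py trans, NCS/PPh3 trans); (Br/NCS trans, PPh3/py trans).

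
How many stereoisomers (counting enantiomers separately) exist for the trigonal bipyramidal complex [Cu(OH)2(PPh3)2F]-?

6

In a trigonal bipyramid the two axial positions differ from the three equatorial ones.
Placing the ligands in turn and identifying arrangements related by rotation or reflection leaves 5 distinct geometric isomers.
One of these lacks any improper symmetry element and so occurs as an enantiomeric pair, giving 5 + 1 = 6 stereoisomers in total.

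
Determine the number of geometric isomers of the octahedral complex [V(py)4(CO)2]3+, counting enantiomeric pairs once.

2

The six octahedral sites form three mutually perpendicular trans pairs.
The distinct arrangements are (2 in all): CO trans; CO cis.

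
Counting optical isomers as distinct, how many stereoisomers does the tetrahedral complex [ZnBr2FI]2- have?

All four vertices of a tetrahedron are equivalent and mutually adjacent, so cis/trans isomerism cannot arise.
Only one geometric arrangement is possible.

1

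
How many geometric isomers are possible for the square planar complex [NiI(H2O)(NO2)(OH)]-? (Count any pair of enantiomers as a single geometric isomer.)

There are 3 geometric isomers: (H2O/NO2 trans, I/OH trans); (H2O/OH trans, I/NO2 trans); (H2O/I trans, NO2/OH trans).

3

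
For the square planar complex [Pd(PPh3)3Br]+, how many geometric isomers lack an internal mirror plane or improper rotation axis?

0

A square has two trans pairs of vertices; adjacent vertices are cis.
Only one geometric arrangement is possible.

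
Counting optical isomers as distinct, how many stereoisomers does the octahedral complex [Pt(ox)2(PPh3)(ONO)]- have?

The six octahedral sites form three mutually perpendicular trans pairs.
Each ox is bidentate and must span two cis positions.
Working through the distinct placements yields 2 geometric isomers: PPh3 and ONO mutually trans; PPh3 and ONO mutually cis (chiral).
One of these lacks any improper symmetry element and so occurs as an enantiomeric pair, giving 2 + 1 = 3 stereoisomers in total.

3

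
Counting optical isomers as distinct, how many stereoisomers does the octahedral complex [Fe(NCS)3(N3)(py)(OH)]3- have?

The six octahedral sites form three mutually perpendicular trans pairs.
Working through the distinct placements yields 4 geometric isomers: NCS mer (3 arrangements); NCS fac (chiral).
One of these lacks any improper symmetry element and so occurs as an enantiomeric pair, giving 4 + 1 = 5 stereoisomers in total.

5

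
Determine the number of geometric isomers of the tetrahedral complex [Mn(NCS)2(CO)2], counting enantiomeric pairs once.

All four vertices of a tetrahedron are equivalent and mutually adjacent, so cis/trans isomerism cannot arise.
Only one geometric arrangement is possible.

1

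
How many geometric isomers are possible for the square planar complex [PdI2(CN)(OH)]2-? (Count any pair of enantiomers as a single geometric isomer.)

Working through the distinct placements yields 2 geometric isomers: I cis; I trans.

2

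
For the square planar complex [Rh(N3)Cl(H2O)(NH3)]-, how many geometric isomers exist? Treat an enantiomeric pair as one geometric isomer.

A square has two trans pairs of vertices; adjacent vertices are cis.
Systematic placement gives 3 geometric isomers: (Cl/N3 trans, H2O/NH3 trans); (Cl/NH3 trans, H2O/N3 trans); (Cl/H2O trans, N3/NH3 trans).

3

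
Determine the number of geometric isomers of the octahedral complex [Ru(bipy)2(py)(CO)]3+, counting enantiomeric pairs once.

The six octahedral sites form three mutually perpendicular trans pairs.
Each bipy is bidentate and must span two cis positions.
There are 2 geometric isomers: py and CO mutually cis (chiral); py and CO mutually trans.

2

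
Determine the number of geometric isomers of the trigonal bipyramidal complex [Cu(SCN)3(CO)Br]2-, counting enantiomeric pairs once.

4

In a trigonal bipyramid the two axial positions differ from the three equatorial ones.
Working through the distinct placements yields 4 geometric isomers: CO axial, Br axial; CO equatorial, Br axial; CO axial, Br equatorial; CO equatorial, Br equatorial.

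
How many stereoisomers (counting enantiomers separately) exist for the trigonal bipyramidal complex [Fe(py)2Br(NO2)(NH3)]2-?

10

In a trigonal bipyramid the two axial positions differ from the three equatorial ones.
Exhaustive case analysis gives 7 geometric isomers.
Of these, 3 lack any improper symmetry element and so occur as enantiomeric pairs, giving 7 + 3 = 10 stereoisomers in total.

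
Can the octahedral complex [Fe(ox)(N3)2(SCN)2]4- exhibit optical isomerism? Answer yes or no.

An octahedron has six vertices in three trans pairs; every non-trans pair is cis.
Each ox is bidentate and must span two cis positions.
Working through the distinct placements yields 3 geometric isomers: N3 trans, SCN cis; N3 cis, SCN cis (chiral); N3 cis, SCN trans.
One of these lacks any improper symmetry element and so occurs as an enantiomeric pair, giving 3 + 1 = 4 stereoisomers in total.

yes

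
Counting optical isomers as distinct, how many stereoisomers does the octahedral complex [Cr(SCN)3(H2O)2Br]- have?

3

In an octahedral complex each vertex has one trans partner and four cis neighbours.
The distinct arrangements are (3 in all): SCN mer, H2O cis; SCN mer, H2O trans; SCN fac, H2O cis.
Each arrangement has an internal mirror plane or centre of symmetry, so none is chiral.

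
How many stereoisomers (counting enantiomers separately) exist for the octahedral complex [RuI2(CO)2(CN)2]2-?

6

The six octahedral sites form three mutually perpendicular trans pairs.
There are 5 geometric isomers: I trans, CO trans, CN trans; I cis, CO cis, CN trans; I trans, CO cis, CN cis; I cis, CO cis, CN cis (chiral); I cis, CO trans, CN cis.
One of these lacks any improper symmetry element and so occurs as an enantiomeric pair, giving 5 + 1 = 6 stereoisomers in total.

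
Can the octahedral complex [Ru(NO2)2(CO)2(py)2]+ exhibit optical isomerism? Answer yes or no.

An octahedron has six vertices in three trans pairs; every non-trans pair is cis.
The distinct arrangements are (5 in all): NO2 trans, CO trans, py trans; NO2 cis, CO trans, py cis; NO2 cis, CO cis, py trans; NO2 cis, CO cis, py cis (chiral); NO2 trans, CO cis, py cis.
One of these lacks any improper symmetry element and so occurs as an enantiomeric pair, giving 5 + 1 = 6 stereoisomers in total.

yes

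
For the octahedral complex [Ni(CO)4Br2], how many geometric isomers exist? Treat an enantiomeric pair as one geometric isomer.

2

The six octahedral sites form three mutually perpendicular trans pairs.
There are 2 geometric isomers: Br trans; Br cis.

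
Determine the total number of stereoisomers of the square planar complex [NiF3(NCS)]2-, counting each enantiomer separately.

In a square planar complex each vertex has one trans partner and two cis neighbours.
Only one geometric arrangement is possible.

1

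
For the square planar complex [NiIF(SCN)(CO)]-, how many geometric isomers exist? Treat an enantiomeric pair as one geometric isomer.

3

In a square planar complex each vertex has one trans partner and two cis neighbours.
The distinct arrangements are (3 in all): (CO/I trans, F/SCN trans); (CO/SCN trans, F/I trans); (CO/F trans, I/SCN trans).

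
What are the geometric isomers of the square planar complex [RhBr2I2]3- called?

cis and trans

There are 2 geometric isomers: Br cis; Br trans.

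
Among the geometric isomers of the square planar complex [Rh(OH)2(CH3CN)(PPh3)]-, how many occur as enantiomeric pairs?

0

A square has two trans pairs of vertices; adjacent vertices are cis.
The distinct arrangements are (2 in all): OH cis; OH trans.
Each arrangement has an internal mirror plane or centre of symmetry, so none is chiral.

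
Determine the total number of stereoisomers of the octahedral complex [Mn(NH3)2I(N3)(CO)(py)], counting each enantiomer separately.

15

Placing the ligands in turn and identifying arrangements related by rotation or reflection leaves 9 distinct geometric isomers.
Of these, 6 lack any improper symmetry element and so occur as enantiomeric pairs, giving 9 + 6 = 15 stereoisomers in total.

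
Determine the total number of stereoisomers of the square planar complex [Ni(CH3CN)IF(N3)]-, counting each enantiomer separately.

There are 3 geometric isomers: (CH3CN/I trans, F/N3 trans); (CH3CN/N3 trans, F/I trans); (CH3CN/F trans, I/N3 trans).
Each arrangement has an internal mirror plane or centre of symmetry, so none is chiral.

3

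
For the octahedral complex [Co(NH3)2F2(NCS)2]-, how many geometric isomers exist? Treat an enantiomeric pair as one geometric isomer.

In an octahedral complex each vertex has one trans partner and four cis neighbours.
Systematic placement gives 5 geometric isomers: NH3 trans, F trans, NCS trans; NH3 cis, F trans, NCS cis; NH3 trans, F cis, NCS cis; NH3 cis, F cis, NCS cis (chiral); NH3 cis, F cis, NCS trans.

5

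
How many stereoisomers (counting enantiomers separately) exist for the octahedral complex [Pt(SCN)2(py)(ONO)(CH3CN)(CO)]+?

An octahedron has six vertices in three trans pairs; every non-trans pair is cis.
Systematic enumeration (placing each ligand type in turn and discarding arrangements equivalent by rotation or reflection) gives 9 geometric isomers.
Of these, 6 lack any improper symmetry element and so occur as enantiomeric pairs, giving 9 + 6 = 15 stereoisomers in total.

15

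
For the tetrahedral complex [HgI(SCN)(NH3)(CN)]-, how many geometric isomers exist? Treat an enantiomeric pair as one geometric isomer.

All four vertices of a tetrahedron are equivalent and mutually adjacent, so cis/trans isomerism cannot arise.
Only one geometric arrangement is possible; it has no improper symmetry element, so it exists as a pair of enantiomers (2 stereoisomers).

1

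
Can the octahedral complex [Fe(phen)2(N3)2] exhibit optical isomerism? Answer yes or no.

An octahedron has six vertices in three trans pairs; every non-trans pair is cis.
Each phen is bidentate and must span two cis positions.
Working through the distinct placements yields 2 geometric isomers: N3 trans; N3 cis (chiral).
One of these lacks any improper symmetry element and so occurs as an enantiomeric pair, giving 2 + 1 = 3 stereoisomers in total.

yes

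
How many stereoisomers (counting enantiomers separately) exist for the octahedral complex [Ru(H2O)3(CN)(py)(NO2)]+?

5

In an octahedral complex each vertex has one trans partner and four cis neighbours.
There are 4 geometric isomers: H2O mer (3 arrangements); H2O fac (chiral).
One of these lacks any improper symmetry element and so occurs as an enantiomeric pair, giving 4 + 1 = 5 stereoisomers in total.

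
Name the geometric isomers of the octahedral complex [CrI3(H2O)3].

fac and mer

Working through the distinct placements yields 2 geometric isomers: I mer; I fac.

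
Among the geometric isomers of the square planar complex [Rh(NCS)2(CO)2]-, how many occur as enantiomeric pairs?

A square has two trans pairs of vertices; adjacent vertices are cis.
The distinct arrangements are (2 in all): NCS cis; NCS trans.
Each arrangement has an internal mirror plane or centre of symmetry, so none is chiral.

0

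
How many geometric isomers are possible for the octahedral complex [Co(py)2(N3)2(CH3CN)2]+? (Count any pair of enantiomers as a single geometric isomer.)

5

The six octahedral sites form three mutually perpendicular trans pairs.
Working through the distinct placements yields 5 geometric isomers: py trans, N3 trans, CH3CN trans; py cis, N3 cis, CH3CN trans; py trans, N3 cis, CH3CN cis; py cis, N3 cis, CH3CN cis (chiral); py cis, N3 trans, CH3CN cis.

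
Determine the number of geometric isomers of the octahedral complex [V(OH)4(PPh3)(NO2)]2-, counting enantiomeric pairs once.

In an octahedral complex each vertex has one trans partner and four cis neighbours.
The distinct arrangements are (2 in all): PPh3 and NO2 mutually cis; PPh3 and NO2 mutually trans.

2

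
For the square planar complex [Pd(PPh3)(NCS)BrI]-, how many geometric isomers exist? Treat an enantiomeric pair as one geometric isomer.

3

A square has two trans pairs of vertices; adjacent vertices are cis.
There are 3 geometric isomers: (Br/NCS trans, I/PPh3 trans); (Br/PPh3 trans, I/NCS trans); (Br/I trans, NCS/PPh3 trans).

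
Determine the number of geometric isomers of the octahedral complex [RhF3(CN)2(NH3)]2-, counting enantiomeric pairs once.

3

An octahedron has six vertices in three trans pairs; every non-trans pair is cis.
The distinct arrangements are (3 in all): F mer, CN trans; F fac, CN cis; F mer, CN cis.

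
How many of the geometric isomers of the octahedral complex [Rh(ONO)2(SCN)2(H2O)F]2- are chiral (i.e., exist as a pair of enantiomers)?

An octahedron has six vertices in three trans pairs; every non-trans pair is cis.
The distinct arrangements are (6 in all): ONO trans, SCN trans; ONO cis, SCN cis (3 arrangements, 2 chiral); ONO cis, SCN trans; ONO trans, SCN cis.
Of these, 2 lack any improper symmetry element and so occur as enantiomeric pairs, giving 6 + 2 = 8 stereoisomers in total.

2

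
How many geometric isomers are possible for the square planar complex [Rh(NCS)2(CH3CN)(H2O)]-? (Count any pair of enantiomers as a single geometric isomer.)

A square has two trans pairs of vertices; adjacent vertices are cis.
Systematic placement gives 2 geometric isomers: NCS cis; NCS trans.

2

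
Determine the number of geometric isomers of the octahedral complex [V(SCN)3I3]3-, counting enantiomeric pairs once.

The six octahedral sites form three mutually perpendicular trans pairs.
Working through the distinct placements yields 2 geometric isomers: SCN mer; SCN fac.

2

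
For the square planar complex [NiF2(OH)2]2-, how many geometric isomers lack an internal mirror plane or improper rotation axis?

0

A square has two trans pairs of vertices; adjacent vertices are cis.
Systematic placement gives 2 geometric isomers: F cis; F trans.
Each arrangement has an internal mirror plane or centre of symmetry, so none is chiral.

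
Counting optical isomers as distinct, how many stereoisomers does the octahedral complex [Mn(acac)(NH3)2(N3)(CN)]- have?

Each acac is bidentate and must span two cis positions.
Working through the distinct placements yields 4 geometric isomers: NH3 cis (3 arrangements, 2 chiral); NH3 trans.
Of these, 2 lack any improper symmetry element and so occur as enantiomeric pairs, giving 4 + 2 = 6 stereoisomers in total.

6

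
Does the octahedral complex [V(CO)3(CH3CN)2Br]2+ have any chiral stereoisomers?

no

An octahedron has six vertices in three trans pairs; every non-trans pair is cis.
There are 3 geometric isomers: CO mer, CH3CN cis; CO mer, CH3CN trans; CO fac, CH3CN cis.
Each arrangement has an internal mirror plane or centre of symmetry, so none is chiral.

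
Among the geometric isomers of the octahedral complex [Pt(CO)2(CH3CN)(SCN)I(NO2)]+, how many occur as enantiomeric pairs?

6

Systematic enumeration (placing each ligand type in turn and discarding arrangements equivalent by rotation or reflection) gives 9 geometric isomers.
Of these, 6 lack any improper symmetry element and so occur as enantiomeric pairs, giving 9 + 6 = 15 stereoisomers in total.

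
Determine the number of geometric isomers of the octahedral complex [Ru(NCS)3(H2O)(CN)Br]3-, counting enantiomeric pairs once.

Systematic placement gives 4 geometric isomers: NCS mer (3 arrangements); NCS fac (chiral).

4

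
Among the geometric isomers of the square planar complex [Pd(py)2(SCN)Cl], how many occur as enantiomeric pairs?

A square has two trans pairs of vertices; adjacent vertices are cis.
Working through the distinct placements yields 2 geometric isomers: py cis; py trans.
Each arrangement has an internal mirror plane or centre of symmetry, so none is chiral.

0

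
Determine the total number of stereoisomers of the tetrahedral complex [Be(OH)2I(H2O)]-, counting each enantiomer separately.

1

All four vertices of a tetrahedron are equivalent and mutually adjacent, so cis/trans isomerism cannot arise.
Only one geometric arrangement is possible.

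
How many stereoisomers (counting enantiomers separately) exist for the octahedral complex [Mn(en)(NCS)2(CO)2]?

In an octahedral complex each vertex has one trans partner and four cis neighbours.
Each en is bidentate and must span two cis positions.
The distinct arrangements are (3 in all): NCS cis, CO trans; NCS cis, CO cis (chiral); NCS trans, CO cis.
One of these lacks any improper symmetry element and so occurs as an enantiomeric pair, giving 3 + 1 = 4 stereoisomers in total.

4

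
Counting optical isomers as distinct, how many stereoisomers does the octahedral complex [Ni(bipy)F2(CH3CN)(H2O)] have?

The six octahedral sites form three mutually perpendicular trans pairs.
Each bipy is bidentate and must span two cis positions.
Systematic placement gives 4 geometric isomers: F cis (3 arrangements, 2 chiral); F trans.
Of these, 2 lack any improper symmetry element and so occur as enantiomeric pairs, giving 4 + 2 = 6 stereoisomers in total.

6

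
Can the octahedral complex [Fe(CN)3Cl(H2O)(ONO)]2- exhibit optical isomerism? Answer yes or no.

yes

An octahedron has six vertices in three trans pairs; every non-trans pair is cis.
Working through the distinct placements yields 4 geometric isomers: CN mer (3 arrangements); CN fac (chiral).
One of these lacks any improper symmetry element and so occurs as an enantiomeric pair, giving 4 + 1 = 5 stereoisomers in total.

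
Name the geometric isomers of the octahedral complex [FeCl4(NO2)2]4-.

cis and trans

The six octahedral sites form three mutually perpendicular trans pairs.
The distinct arrangements are (2 in all): NO2 trans; NO2 cis.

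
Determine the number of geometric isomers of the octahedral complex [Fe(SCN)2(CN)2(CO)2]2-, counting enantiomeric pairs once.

5

In an octahedral complex each vertex has one trans partner and four cis neighbours.
The distinct arrangements are (5 in all): SCN trans, CN trans, CO trans; SCN cis, CN trans, CO cis; SCN trans, CN cis, CO cis; SCN cis, CN cis, CO cis (chiral); SCN cis, CN cis, CO trans.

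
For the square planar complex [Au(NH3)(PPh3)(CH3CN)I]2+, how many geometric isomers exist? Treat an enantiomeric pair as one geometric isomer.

3

In a square planar complex each vertex has one trans partner and two cis neighbours.
Working through the distinct placements yields 3 geometric isomers: (CH3CN/NH3 trans, I/PPh3 trans); (CH3CN/PPh3 trans, I/NH3 trans); (CH3CN/I trans, NH3/PPh3 trans).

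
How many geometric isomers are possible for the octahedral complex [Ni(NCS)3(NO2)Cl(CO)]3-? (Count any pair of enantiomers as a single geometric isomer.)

In an octahedral complex each vertex has one trans partner and four cis neighbours.
The distinct arrangements are (4 in all): NCS mer (3 arrangements); NCS fac (chiral).

4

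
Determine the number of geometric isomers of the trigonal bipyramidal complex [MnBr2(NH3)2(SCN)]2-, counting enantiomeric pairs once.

5

A trigonal bipyramid has two axial and three equatorial sites, which are chemically inequivalent.
Systematic enumeration (placing each ligand type in turn and discarding arrangements equivalent by rotation or reflection) gives 5 geometric isomers.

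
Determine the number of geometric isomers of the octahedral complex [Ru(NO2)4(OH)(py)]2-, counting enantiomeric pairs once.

In an octahedral complex each vertex has one trans partner and four cis neighbours.
The distinct arrangements are (2 in all): OH and py mutually trans; OH and py mutually cis.

2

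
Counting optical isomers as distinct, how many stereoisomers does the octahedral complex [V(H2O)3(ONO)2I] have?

3

The six octahedral sites form three mutually perpendicular trans pairs.
Systematic placement gives 3 geometric isomers: H2O mer, ONO trans; H2O mer, ONO cis; H2O fac, ONO cis.
Each arrangement has an internal mirror plane or centre of symmetry, so none is chiral.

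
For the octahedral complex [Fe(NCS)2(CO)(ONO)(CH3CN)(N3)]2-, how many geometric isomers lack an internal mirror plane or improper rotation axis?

Placing the ligands in turn and identifying arrangements related by rotation or reflection leaves 9 distinct geometric isomers.
Of these, 6 lack any improper symmetry element and so occur as enantiomeric pairs, giving 9 + 6 = 15 stereoisomers in total.

6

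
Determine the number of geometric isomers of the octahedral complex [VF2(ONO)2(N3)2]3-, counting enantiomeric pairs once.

Working through the distinct placements yields 5 geometric isomers: F trans, ONO trans, N3 trans; F trans, ONO cis, N3 cis; F cis, ONO trans, N3 cis; F cis, ONO cis, N3 cis (chiral); F cis, ONO cis, N3 trans.

5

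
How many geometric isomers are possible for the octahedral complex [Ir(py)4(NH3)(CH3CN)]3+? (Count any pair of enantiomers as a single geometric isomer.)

2

The six octahedral sites form three mutually perpendicular trans pairs.
There are 2 geometric isomers: NH3 and CH3CN mutually trans; NH3 and CH3CN mutually cis.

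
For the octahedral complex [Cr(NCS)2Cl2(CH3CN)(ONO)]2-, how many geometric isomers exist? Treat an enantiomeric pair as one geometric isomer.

Working through the distinct placements yields 6 geometric isomers: NCS cis, Cl cis (3 arrangements, 2 chiral); NCS trans, Cl cis; NCS cis, Cl trans; NCS trans, Cl trans.

6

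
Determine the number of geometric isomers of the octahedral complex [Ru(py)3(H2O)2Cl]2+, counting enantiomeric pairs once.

3

An octahedron has six vertices in three trans pairs; every non-trans pair is cis.
Systematic placement gives 3 geometric isomers: py mer, H2O cis; py mer, H2O trans; py fac, H2O cis.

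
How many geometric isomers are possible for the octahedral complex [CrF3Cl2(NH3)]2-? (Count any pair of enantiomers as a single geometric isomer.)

The six octahedral sites form three mutually perpendicular trans pairs.
Systematic placement gives 3 geometric isomers: F mer, Cl trans; F fac, Cl cis; F mer, Cl cis.

3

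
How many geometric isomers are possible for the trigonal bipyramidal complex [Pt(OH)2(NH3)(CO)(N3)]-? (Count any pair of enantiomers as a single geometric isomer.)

7

In a trigonal bipyramid the two axial positions differ from the three equatorial ones.
Placing the ligands in turn and identifying arrangements related by rotation or reflection leaves 7 distinct geometric isomers.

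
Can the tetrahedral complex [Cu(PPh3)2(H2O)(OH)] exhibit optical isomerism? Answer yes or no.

Only one geometric arrangement is possible.

no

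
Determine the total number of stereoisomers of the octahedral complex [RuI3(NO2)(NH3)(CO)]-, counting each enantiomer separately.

5

Working through the distinct placements yields 4 geometric isomers: I mer (3 arrangements); I fac (chiral).
One of these lacks any improper symmetry element and so occurs as an enantiomeric pair, giving 4 + 1 = 5 stereoisomers in total.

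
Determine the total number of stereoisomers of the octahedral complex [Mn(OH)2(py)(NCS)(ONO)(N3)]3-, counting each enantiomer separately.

In an octahedral complex each vertex has one trans partner and four cis neighbours.
Systematic enumeration (placing each ligand type in turn and discarding arrangements equivalent by rotation or reflection) gives 9 geometric isomers.
Of these, 6 lack any improper symmetry element and so occur as enantiomeric pairs, giving 9 + 6 = 15 stereoisomers in total.

15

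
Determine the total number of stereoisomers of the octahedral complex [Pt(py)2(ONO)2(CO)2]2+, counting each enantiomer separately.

6

The six octahedral sites form three mutually perpendicular trans pairs.
The distinct arrangements are (5 in all): py trans, ONO trans, CO trans; py cis, ONO cis, CO trans; py trans, ONO cis, CO cis; py cis, ONO cis, CO cis (chiral); py cis, ONO trans, CO cis.
One of these lacks any improper symmetry element and so occurs as an enantiomeric pair, giving 5 + 1 = 6 stereoisomers in total.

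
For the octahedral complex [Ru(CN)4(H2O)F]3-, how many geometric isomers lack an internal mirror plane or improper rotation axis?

In an octahedral complex each vertex has one trans partner and four cis neighbours.
Working through the distinct placements yields 2 geometric isomers: H2O and F mutually trans; H2O and F mutually cis.
Each arrangement has an internal mirror plane or centre of symmetry, so none is chiral.

0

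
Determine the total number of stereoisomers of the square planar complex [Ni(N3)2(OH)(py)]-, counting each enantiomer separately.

In a square planar complex each vertex has one trans partner and two cis neighbours.
Systematic placement gives 2 geometric isomers: N3 cis; N3 trans.
Each arrangement has an internal mirror plane or centre of symmetry, so none is chiral.

2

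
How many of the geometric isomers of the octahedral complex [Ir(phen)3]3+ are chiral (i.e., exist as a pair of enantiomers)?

Each phen is bidentate and must span two cis positions.
Only one geometric arrangement is possible; it has no improper symmetry element, so it exists as a pair of enantiomers (2 stereoisomers).

1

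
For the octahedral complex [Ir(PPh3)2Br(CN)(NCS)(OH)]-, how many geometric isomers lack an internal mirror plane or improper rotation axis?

The six octahedral sites form three mutually perpendicular trans pairs.
Exhaustive case analysis gives 9 geometric isomers.
Of these, 6 lack any improper symmetry element and so occur as enantiomeric pairs, giving 9 + 6 = 15 stereoisomers in total.

6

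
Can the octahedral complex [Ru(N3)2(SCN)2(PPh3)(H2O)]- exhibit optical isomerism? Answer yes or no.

yes

In an octahedral complex each vertex has one trans partner and four cis neighbours.
There are 6 geometric isomers: N3 cis, SCN trans; N3 cis, SCN cis (3 arrangements, 2 chiral); N3 trans, SCN trans; N3 trans, SCN cis.
Of these, 2 lack any improper symmetry element and so occur as enantiomeric pairs, giving 6 + 2 = 8 stereoisomers in total.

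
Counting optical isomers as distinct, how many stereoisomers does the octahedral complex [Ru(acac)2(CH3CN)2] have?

Each acac is bidentate and must span two cis positions.
The distinct arrangements are (2 in all): CH3CN trans; CH3CN cis (chiral).
One of these lacks any improper symmetry element and so occurs as an enantiomeric pair, giving 2 + 1 = 3 stereoisomers in total.

3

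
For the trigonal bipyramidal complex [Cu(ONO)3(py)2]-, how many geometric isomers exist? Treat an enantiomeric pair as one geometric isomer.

3

In a trigonal bipyramid the two axial positions differ from the three equatorial ones.
The distinct arrangements are (3 in all): py both equatorial; py one axial, one equatorial; py both axial.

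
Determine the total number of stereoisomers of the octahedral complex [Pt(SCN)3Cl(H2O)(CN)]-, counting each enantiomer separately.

In an octahedral complex each vertex has one trans partner and four cis neighbours.
Working through the distinct placements yields 4 geometric isomers: SCN mer (3 arrangements); SCN fac (chiral).
One of these lacks any improper symmetry element and so occurs as an enantiomeric pair, giving 4 + 1 = 5 stereoisomers in total.

5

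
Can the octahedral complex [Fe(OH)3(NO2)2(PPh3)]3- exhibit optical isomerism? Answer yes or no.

In an octahedral complex each vertex has one trans partner and four cis neighbours.
There are 3 geometric isomers: OH mer, NO2 trans; OH fac, NO2 cis; OH mer, NO2 cis.
Each arrangement has an internal mirror plane or centre of symmetry, so none is chiral.

no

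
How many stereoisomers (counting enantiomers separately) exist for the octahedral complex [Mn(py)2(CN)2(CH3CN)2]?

The distinct arrangements are (5 in all): py trans, CN trans, CH3CN trans; py cis, CN cis, CH3CN trans; py trans, CN cis, CH3CN cis; py cis, CN cis, CH3CN cis (chiral); py cis, CN trans, CH3CN cis.
One of these lacks any improper symmetry element and so occurs as an enantiomeric pair, giving 5 + 1 = 6 stereoisomers in total.

6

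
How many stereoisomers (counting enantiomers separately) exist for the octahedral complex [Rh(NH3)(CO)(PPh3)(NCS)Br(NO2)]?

30

The six octahedral sites form three mutually perpendicular trans pairs.
Placing the ligands in turn and identifying arrangements related by rotation or reflection leaves 15 distinct geometric isomers.
Of these, 15 lack any improper symmetry element and so occur as enantiomeric pairs, giving 15 + 15 = 30 stereoisomers in total.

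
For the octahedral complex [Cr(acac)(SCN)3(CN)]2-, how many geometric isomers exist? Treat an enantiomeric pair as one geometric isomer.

An octahedron has six vertices in three trans pairs; every non-trans pair is cis.
Each acac is bidentate and must span two cis positions.
Systematic placement gives 2 geometric isomers: SCN fac; SCN mer.

2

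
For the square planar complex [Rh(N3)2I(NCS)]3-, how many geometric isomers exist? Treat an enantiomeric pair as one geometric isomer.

A square has two trans pairs of vertices; adjacent vertices are cis.
The distinct arrangements are (2 in all): N3 cis; N3 trans.

2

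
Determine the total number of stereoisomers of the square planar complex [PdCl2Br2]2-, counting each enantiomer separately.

2

In a square planar complex each vertex has one trans partner and two cis neighbours.
Working through the distinct placements yields 2 geometric isomers: Cl cis; Cl trans.
Each arrangement has an internal mirror plane or centre of symmetry, so none is chiral.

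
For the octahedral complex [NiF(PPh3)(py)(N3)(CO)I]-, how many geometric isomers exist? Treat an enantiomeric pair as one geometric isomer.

15

In an octahedral complex each vertex has one trans partner and four cis neighbours.
Placing the ligands in turn and identifying arrangements related by rotation or reflection leaves 15 distinct geometric isomers.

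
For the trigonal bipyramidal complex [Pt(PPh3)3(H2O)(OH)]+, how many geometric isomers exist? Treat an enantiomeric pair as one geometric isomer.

In a trigonal bipyramid the two axial positions differ from the three equatorial ones.
The distinct arrangements are (4 in all): H2O axial, OH axial; H2O axial, OH equatorial; H2O equatorial, OH axial; H2O equatorial, OH equatorial.

4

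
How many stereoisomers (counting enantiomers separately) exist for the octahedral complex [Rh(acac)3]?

In an octahedral complex each vertex has one trans partner and four cis neighbours.
Each acac is bidentate and must span two cis positions.
Only one geometric arrangement is possible; it has no improper symmetry element, so it exists as a pair of enantiomers (2 stereoisomers).

2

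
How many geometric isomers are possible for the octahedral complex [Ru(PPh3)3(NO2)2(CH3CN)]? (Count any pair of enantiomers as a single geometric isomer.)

The six octahedral sites form three mutually perpendicular trans pairs.
Systematic placement gives 3 geometric isomers: PPh3 mer, NO2 cis; PPh3 mer, NO2 trans; PPh3 fac, NO2 cis.

3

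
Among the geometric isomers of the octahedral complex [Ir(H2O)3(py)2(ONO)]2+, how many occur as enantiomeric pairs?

0

In an octahedral complex each vertex has one trans partner and four cis neighbours.
Systematic placement gives 3 geometric isomers: H2O mer, py trans; H2O mer, py cis; H2O fac, py cis.
Each arrangement has an internal mirror plane or centre of symmetry, so none is chiral.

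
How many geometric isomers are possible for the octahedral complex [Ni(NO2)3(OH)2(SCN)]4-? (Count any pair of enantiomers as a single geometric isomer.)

3

An octahedron has six vertices in three trans pairs; every non-trans pair is cis.
Systematic placement gives 3 geometric isomers: NO2 mer, OH cis; NO2 mer, OH trans; NO2 fac, OH cis.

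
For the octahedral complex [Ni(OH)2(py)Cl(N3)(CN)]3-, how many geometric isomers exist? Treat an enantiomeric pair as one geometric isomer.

An octahedron has six vertices in three trans pairs; every non-trans pair is cis.
Exhaustive case analysis gives 9 geometric isomers.

9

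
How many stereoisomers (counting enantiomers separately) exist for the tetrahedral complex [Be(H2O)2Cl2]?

1

In a tetrahedral complex all four positions are equivalent and every pair of ligands is adjacent — there is no cis/trans distinction.
Only one geometric arrangement is possible.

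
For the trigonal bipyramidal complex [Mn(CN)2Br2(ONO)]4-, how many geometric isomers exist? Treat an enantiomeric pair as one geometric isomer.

5

In a trigonal bipyramid the two axial positions differ from the three equatorial ones.
Placing the ligands in turn and identifying arrangements related by rotation or reflection leaves 5 distinct geometric isomers.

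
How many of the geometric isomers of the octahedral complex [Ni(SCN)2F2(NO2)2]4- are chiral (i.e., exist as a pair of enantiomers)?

An octahedron has six vertices in three trans pairs; every non-trans pair is cis.
There are 5 geometric isomers: SCN trans, F trans, NO2 trans; SCN cis, F trans, NO2 cis; SCN trans, F cis, NO2 cis; SCN cis, F cis, NO2 cis (chiral); SCN cis, F cis, NO2 trans.
One of these lacks any improper symmetry element and so occurs as an enantiomeric pair, giving 5 + 1 = 6 stereoisomers in total.

1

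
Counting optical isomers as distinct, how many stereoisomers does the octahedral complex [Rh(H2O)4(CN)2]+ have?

The distinct arrangements are (2 in all): CN trans; CN cis.
Each arrangement has an internal mirror plane or centre of symmetry, so none is chiral.

2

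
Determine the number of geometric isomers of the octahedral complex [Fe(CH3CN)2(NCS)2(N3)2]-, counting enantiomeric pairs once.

5

An octahedron has six vertices in three trans pairs; every non-trans pair is cis.
There are 5 geometric isomers: CH3CN trans, NCS trans, N3 trans; CH3CN trans, NCS cis, N3 cis; CH3CN cis, NCS trans, N3 cis; CH3CN cis, NCS cis, N3 cis (chiral); CH3CN cis, NCS cis, N3 trans.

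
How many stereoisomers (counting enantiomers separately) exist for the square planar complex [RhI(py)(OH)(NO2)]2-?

3

In a square planar complex each vertex has one trans partner and two cis neighbours.
Working through the distinct placements yields 3 geometric isomers: (I/OH trans, NO2/py trans); (I/py trans, NO2/OH trans); (I/NO2 trans, OH/py trans).
Each arrangement has an internal mirror plane or centre of symmetry, so none is chiral.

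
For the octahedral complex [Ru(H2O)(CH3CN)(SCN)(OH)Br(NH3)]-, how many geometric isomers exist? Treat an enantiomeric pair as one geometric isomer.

15

An octahedron has six vertices in three trans pairs; every non-trans pair is cis.
Placing the ligands in turn and identifying arrangements related by rotation or reflection leaves 15 distinct geometric isomers.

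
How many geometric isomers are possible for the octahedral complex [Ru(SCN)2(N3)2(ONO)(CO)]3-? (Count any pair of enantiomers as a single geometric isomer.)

6

An octahedron has six vertices in three trans pairs; every non-trans pair is cis.
Systematic placement gives 6 geometric isomers: SCN trans, N3 cis; SCN cis, N3 cis (3 arrangements, 2 chiral); SCN trans, N3 trans; SCN cis, N3 trans.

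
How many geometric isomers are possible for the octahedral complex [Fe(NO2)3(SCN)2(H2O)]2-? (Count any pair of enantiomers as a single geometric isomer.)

An octahedron has six vertices in three trans pairs; every non-trans pair is cis.
There are 3 geometric isomers: NO2 mer, SCN trans; NO2 fac, SCN cis; NO2 mer, SCN cis.

3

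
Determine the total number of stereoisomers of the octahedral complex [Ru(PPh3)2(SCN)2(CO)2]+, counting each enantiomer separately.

An octahedron has six vertices in three trans pairs; every non-trans pair is cis.
There are 5 geometric isomers: PPh3 trans, SCN trans, CO trans; PPh3 cis, SCN cis, CO trans; PPh3 cis, SCN trans, CO cis; PPh3 cis, SCN cis, CO cis (chiral); PPh3 trans, SCN cis, CO cis.
One of these lacks any improper symmetry element and so occurs as an enantiomeric pair, giving 5 + 1 = 6 stereoisomers in total.

6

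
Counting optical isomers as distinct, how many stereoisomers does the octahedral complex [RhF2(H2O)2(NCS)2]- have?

6

In an octahedral complex each vertex has one trans partner and four cis neighbours.
Working through the distinct placements yields 5 geometric isomers: F trans, H2O trans, NCS trans; F trans, H2O cis, NCS cis; F cis, H2O cis, NCS trans; F cis, H2O cis, NCS cis (chiral); F cis, H2O trans, NCS cis.
One of these lacks any improper symmetry element and so occurs as an enantiomeric pair, giving 5 + 1 = 6 stereoisomers in total.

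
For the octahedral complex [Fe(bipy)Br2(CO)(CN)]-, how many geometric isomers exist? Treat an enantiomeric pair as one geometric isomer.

In an octahedral complex each vertex has one trans partner and four cis neighbours.
Each bipy is bidentate and must span two cis positions.
Systematic placement gives 4 geometric isomers: Br trans; Br cis (3 arrangements, 2 chiral).

4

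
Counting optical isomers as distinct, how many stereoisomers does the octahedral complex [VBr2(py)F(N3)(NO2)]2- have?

15

In an octahedral complex each vertex has one trans partner and four cis neighbours.
Placing the ligands in turn and identifying arrangements related by rotation or reflection leaves 9 distinct geometric isomers.
Of these, 6 lack any improper symmetry element and so occur as enantiomeric pairs, giving 9 + 6 = 15 stereoisomers in total.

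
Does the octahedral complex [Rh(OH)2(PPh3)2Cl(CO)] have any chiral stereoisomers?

yes

An octahedron has six vertices in three trans pairs; every non-trans pair is cis.
The distinct arrangements are (6 in all): OH trans, PPh3 trans; OH cis, PPh3 cis (3 arrangements, 2 chiral); OH cis, PPh3 trans; OH trans, PPh3 cis.
Of these, 2 lack any improper symmetry element and so occur as enantiomeric pairs, giving 6 + 2 = 8 stereoisomers in total.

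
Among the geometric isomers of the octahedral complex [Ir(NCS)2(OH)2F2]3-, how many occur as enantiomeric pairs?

1

An octahedron has six vertices in three trans pairs; every non-trans pair is cis.
There are 5 geometric isomers: NCS trans, OH trans, F trans; NCS cis, OH cis, F trans; NCS cis, OH trans, F cis; NCS cis, OH cis, F cis (chiral); NCS trans, OH cis, F cis.
One of these lacks any improper symmetry element and so occurs as an enantiomeric pair, giving 5 + 1 = 6 stereoisomers in total.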